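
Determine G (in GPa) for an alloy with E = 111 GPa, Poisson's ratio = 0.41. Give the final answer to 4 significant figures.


G = E / (2*(1+nu))
G = 111 / (2*(1+0.41))
G = 39.36 GPa


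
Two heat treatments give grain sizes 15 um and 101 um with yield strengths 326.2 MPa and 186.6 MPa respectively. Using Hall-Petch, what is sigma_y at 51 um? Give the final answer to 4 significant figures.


sigma_y = sigma0 + k / sqrt(d)
1/sqrt(d1) = 1/sqrt(1.5e-05) = 258.199;  1/sqrt(d2) = 99.5037
k = (sigma1 - sigma2) / (1/sqrt(d1) - 1/sqrt(d2)) = (326.2 - 186.6) / (258.199 - 99.5037) = 0.879674 MPa*m^0.5
sigma0 = sigma1 - k/sqrt(d1) = 326.2 - 0.879674*258.199 = 99.0692 MPa
sigma_y(d3) = 99.0692 + 0.879674 / sqrt(5.1e-05) = 222.2 MPa


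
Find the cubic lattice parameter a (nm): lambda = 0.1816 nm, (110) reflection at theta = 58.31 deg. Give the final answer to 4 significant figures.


d = lambda / (2*sin(theta))
d = 0.1816 / (2*sin(58.31 deg))
d = 0.10671 nm
a = d * sqrt(h^2+k^2+l^2) = 0.10671 * sqrt(2)
a = 0.1509 nm


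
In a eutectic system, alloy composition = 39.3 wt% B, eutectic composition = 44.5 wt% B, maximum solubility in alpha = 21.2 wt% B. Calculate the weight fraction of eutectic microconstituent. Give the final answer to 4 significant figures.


f_primary = (C_e - C0) / (C_e - C_alpha_max)
f_primary = (44.5 - 39.3) / (44.5 - 21.2)
f_primary = 0.223176
f_eutectic = 1 - 0.223176 = 0.7768


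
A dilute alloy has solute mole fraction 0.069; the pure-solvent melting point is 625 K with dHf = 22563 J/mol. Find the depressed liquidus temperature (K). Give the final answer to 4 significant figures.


dT = R*Tm^2*x / dHf
dT = 8.314 * 625^2 * 0.069 / 22563
dT = 9.93167 K
T_new = 625 - 9.93167 = 615.1 K


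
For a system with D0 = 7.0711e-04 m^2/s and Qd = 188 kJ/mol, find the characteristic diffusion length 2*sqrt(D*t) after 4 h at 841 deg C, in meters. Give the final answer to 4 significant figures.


Step 1: D = D0 * exp(-Qd/(R*T))
T = 1114.15 K
D = 7.0711e-04 * exp(-188e3 / (8.314 * 1114.15)) = 1.08436e-12 m^2/s
Step 2: L = 2*sqrt(D*t)
t = 4 h = 14400 s
L = 2*sqrt(1.08436e-12 * 14400) = 2.499e-04 m


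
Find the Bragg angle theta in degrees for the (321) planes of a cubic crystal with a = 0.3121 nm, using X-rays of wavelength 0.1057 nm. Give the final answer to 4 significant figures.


d = a / sqrt(h^2+k^2+l^2)
d = 0.3121 / sqrt(14) = 0.0834122 nm
lambda = 2*d*sin(theta)  =>  sin(theta) = lambda / (2*d)
sin(theta) = 0.1057 / (2 * 0.0834122) = 0.6336
theta = 39.32 deg


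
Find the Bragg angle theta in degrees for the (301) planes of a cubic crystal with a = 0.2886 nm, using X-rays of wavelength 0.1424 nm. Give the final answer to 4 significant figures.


d = a / sqrt(h^2+k^2+l^2)
d = 0.2886 / sqrt(10) = 0.0912633 nm
lambda = 2*d*sin(theta)  =>  sin(theta) = lambda / (2*d)
sin(theta) = 0.1424 / (2 * 0.0912633) = 0.78016
theta = 51.28 deg


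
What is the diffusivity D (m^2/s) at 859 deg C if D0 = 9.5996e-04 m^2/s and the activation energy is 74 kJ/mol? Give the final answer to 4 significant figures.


D = D0 * exp(-Qd / (R*T))
T = 1132.15 K
D = 9.5996e-04 * exp(-74e3 / (8.314 * 1132.15))
D = 3.698e-07 m^2/s


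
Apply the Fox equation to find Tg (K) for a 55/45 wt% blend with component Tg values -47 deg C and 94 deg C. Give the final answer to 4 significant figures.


1/Tg = w1/Tg1 + w2/Tg2 (in Kelvin)
Tg1 = 226.15 K, Tg2 = 367.15 K
1/Tg = 0.55/226.15 + 0.45/367.15
Tg = 273.4 K


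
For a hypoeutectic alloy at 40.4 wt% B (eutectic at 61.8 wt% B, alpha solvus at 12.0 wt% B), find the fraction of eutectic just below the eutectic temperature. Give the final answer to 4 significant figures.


f_primary = (C_e - C0) / (C_e - C_alpha_max)
f_primary = (61.8 - 40.4) / (61.8 - 12.0)
f_primary = 0.429719
f_eutectic = 1 - 0.429719 = 0.5703


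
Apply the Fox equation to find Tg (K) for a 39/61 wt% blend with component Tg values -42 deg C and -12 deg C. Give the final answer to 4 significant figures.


1/Tg = w1/Tg1 + w2/Tg2 (in Kelvin)
Tg1 = 231.15 K, Tg2 = 261.15 K
1/Tg = 0.39/231.15 + 0.61/261.15
Tg = 248.6 K


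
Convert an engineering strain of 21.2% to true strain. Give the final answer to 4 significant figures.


epsilon_true = ln(1 + epsilon_eng)
epsilon_true = ln(1 + 0.212)
epsilon_true = 0.1923


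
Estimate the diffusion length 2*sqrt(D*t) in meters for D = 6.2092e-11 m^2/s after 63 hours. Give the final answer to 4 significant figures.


t = 63 hr = 226800 s
Diffusion length = 2*sqrt(D*t)
= 2*sqrt(6.2092e-11 * 226800)
= 7.505e-03 m


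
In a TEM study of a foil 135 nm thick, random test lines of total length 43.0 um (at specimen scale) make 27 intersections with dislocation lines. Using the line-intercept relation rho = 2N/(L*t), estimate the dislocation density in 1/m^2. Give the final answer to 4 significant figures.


rho = 2N / (L * t)
L = 43.0 um = 4.3e-05 m, t = 135 nm = 1.35e-07 m
rho = 2 * 27 / (4.3e-05 * 1.35e-07)
rho = 9.302e+12 1/m^2


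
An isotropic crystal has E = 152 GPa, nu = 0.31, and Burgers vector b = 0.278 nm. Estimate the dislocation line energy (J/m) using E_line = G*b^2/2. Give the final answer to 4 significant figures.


Step 1: G = E / (2*(1+nu))
G = 152 / (2*(1+0.31)) = 58.0153 GPa = 5.80153e+10 Pa
Step 2: E_line = G*b^2/2
b = 0.278 nm = 2.78e-10 m
E_line = 0.5 * 5.80153e+10 * (2.78e-10)^2 = 2.242e-09 J/m


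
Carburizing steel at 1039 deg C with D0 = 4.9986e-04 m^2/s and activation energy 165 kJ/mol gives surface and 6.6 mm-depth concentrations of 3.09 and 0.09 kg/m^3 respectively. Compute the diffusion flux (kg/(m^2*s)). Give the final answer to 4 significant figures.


Step 1: D = D0 * exp(-Qd/(R*T))
T = 1039 + 273.15 = 1312.15 K
D = 4.9986e-04 * exp(-165e3 / (8.314 * 1312.15)) = 1.34964e-10 m^2/s
Step 2: J = D * (C1 - C2) / dx
J = 1.34964e-10 * (3.09 - 0.09) / 6.6e-03
J = 6.135e-08 kg/(m^2*s)


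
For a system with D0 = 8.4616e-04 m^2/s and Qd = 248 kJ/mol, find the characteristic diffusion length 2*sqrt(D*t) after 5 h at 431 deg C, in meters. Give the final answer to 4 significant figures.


Step 1: D = D0 * exp(-Qd/(R*T))
T = 704.15 K
D = 8.4616e-04 * exp(-248e3 / (8.314 * 704.15)) = 3.38742e-22 m^2/s
Step 2: L = 2*sqrt(D*t)
t = 5 h = 18000 s
L = 2*sqrt(3.38742e-22 * 18000) = 4.939e-09 m


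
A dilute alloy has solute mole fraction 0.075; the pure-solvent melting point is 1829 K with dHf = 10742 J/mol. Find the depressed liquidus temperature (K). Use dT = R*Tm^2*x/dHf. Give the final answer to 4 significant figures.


dT = R*Tm^2*x / dHf
dT = 8.314 * 1829^2 * 0.075 / 10742
dT = 194.184 K
T_new = 1829 - 194.184 = 1635 K


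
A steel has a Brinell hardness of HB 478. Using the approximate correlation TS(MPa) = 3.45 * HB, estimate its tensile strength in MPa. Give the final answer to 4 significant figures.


TS (MPa) = 3.45 * HB
TS = 3.45 * 478
TS = 1649 MPa


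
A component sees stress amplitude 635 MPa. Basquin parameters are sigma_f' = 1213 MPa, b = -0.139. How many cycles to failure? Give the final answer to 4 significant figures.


sigma_a = sigma_f' * (2*Nf)^b
2*Nf = (sigma_a / sigma_f')^(1/b)
2*Nf = (635 / 1213)^(1/-0.139)
2*Nf = 105.247
Nf = 52.62 cycles


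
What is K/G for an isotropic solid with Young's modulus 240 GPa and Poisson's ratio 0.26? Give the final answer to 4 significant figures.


G = E / (2*(1+nu))
G = 240 / (2*(1+0.26)) = 95.2381 GPa
K = E / (3*(1-2*nu))
K = 240 / (3*(1-2*0.26)) = 166.667 GPa
K/G = 166.667 / 95.2381 = 1.75


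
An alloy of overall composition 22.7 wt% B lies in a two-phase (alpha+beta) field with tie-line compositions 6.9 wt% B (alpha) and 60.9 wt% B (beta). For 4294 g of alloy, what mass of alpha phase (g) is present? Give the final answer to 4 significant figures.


f_alpha = (C_beta - C0) / (C_beta - C_alpha)
f_alpha = (60.9 - 22.7) / (60.9 - 6.9) = 0.707407
m_alpha = f_alpha * m_total = 0.707407 * 4294 = 3038 g


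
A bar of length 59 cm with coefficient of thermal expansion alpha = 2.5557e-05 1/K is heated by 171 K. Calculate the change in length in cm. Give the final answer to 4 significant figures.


dL = L0 * alpha * dT
dL = 59 * 2.5557e-05 * 171
dL = 0.2578 cm


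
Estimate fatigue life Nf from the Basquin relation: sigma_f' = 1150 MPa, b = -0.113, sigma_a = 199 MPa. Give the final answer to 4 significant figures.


sigma_a = sigma_f' * (2*Nf)^b
2*Nf = (sigma_a / sigma_f')^(1/b)
2*Nf = (199 / 1150)^(1/-0.113)
2*Nf = 5.52064e+06
Nf = 2.76e+06 cycles


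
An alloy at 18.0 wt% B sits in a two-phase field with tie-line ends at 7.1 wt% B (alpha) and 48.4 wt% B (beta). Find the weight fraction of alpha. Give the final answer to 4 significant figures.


f_alpha = (C_beta - C0) / (C_beta - C_alpha)
f_alpha = (48.4 - 18.0) / (48.4 - 7.1)
f_alpha = 0.7361


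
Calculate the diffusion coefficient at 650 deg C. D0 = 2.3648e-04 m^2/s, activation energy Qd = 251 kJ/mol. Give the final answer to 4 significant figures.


D = D0 * exp(-Qd / (R*T))
T = 923.15 K
D = 2.3648e-04 * exp(-251e3 / (8.314 * 923.15))
D = 1.482e-18 m^2/s


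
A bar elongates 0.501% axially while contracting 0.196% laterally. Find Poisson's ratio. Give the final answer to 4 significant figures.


nu = -epsilon_lat / epsilon_axial
Lateral strain is contraction (negative), so using magnitudes:
nu = 0.196 / 0.501
nu = 0.3912


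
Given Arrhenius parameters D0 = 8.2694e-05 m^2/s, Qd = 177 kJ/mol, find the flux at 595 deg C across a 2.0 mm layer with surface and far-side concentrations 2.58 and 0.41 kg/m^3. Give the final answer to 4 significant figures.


Step 1: D = D0 * exp(-Qd/(R*T))
T = 595 + 273.15 = 868.15 K
D = 8.2694e-05 * exp(-177e3 / (8.314 * 868.15)) = 1.85096e-15 m^2/s
Step 2: J = D * (C1 - C2) / dx
J = 1.85096e-15 * (2.58 - 0.41) / 2e-03
J = 2.008e-12 kg/(m^2*s)


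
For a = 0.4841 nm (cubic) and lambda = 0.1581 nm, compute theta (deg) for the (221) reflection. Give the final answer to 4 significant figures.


d = a / sqrt(h^2+k^2+l^2)
d = 0.4841 / sqrt(9) = 0.161367 nm
lambda = 2*d*sin(theta)  =>  sin(theta) = lambda / (2*d)
sin(theta) = 0.1581 / (2 * 0.161367) = 0.489878
theta = 29.33 deg


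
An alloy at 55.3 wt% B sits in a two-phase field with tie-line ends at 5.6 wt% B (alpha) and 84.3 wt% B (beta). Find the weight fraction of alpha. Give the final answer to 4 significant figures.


f_alpha = (C_beta - C0) / (C_beta - C_alpha)
f_alpha = (84.3 - 55.3) / (84.3 - 5.6)
f_alpha = 0.3685


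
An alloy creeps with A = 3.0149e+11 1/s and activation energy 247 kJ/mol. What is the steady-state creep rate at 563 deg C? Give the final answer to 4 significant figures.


rate = A * exp(-Q / (R*T))
T = 563 + 273.15 = 836.15 K
rate = 3.0149e+11 * exp(-247e3 / (8.314 * 836.15))
rate = 1.118e-04 1/s


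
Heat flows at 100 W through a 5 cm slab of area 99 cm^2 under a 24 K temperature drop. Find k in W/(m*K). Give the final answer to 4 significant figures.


k = Q*L / (A*dT)
L = 0.05 m, A = 9.9e-03 m^2
k = 100 * 0.05 / (9.9e-03 * 24)
k = 21.04 W/(m*K)


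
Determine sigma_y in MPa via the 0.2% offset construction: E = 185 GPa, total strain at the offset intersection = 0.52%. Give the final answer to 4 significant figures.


Offset strain = 0.002
Elastic strain at yield = total_strain - offset = 5.2e-03 - 0.002 = 3.2e-03
sigma_y = E * elastic_strain = 185000 * 3.2e-03
sigma_y = 592 MPa


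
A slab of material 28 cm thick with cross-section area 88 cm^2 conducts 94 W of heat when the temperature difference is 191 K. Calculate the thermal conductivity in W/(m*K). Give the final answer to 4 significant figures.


k = Q*L / (A*dT)
L = 0.28 m, A = 8.8e-03 m^2
k = 94 * 0.28 / (8.8e-03 * 191)
k = 15.66 W/(m*K)


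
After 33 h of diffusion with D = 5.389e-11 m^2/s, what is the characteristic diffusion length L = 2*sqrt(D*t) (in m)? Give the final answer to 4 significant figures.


t = 33 hr = 118800 s
Diffusion length = 2*sqrt(D*t)
= 2*sqrt(5.389e-11 * 118800)
= 5.06e-03 m


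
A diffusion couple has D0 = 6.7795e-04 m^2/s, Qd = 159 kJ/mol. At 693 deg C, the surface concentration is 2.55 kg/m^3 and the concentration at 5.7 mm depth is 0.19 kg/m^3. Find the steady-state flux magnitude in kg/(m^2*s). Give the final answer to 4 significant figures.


Step 1: D = D0 * exp(-Qd/(R*T))
T = 693 + 273.15 = 966.15 K
D = 6.7795e-04 * exp(-159e3 / (8.314 * 966.15)) = 1.71631e-12 m^2/s
Step 2: J = D * (C1 - C2) / dx
J = 1.71631e-12 * (2.55 - 0.19) / 5.7e-03
J = 7.106e-10 kg/(m^2*s)


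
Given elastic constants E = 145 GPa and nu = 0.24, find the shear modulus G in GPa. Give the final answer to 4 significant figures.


G = E / (2*(1+nu))
G = 145 / (2*(1+0.24))
G = 58.47 GPa


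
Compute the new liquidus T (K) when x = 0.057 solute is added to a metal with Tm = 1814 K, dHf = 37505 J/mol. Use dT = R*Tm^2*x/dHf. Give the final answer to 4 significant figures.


dT = R*Tm^2*x / dHf
dT = 8.314 * 1814^2 * 0.057 / 37505
dT = 41.5786 K
T_new = 1814 - 41.5786 = 1772 K


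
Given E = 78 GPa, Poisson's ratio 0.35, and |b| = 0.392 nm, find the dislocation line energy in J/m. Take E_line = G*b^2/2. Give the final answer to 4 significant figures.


Step 1: G = E / (2*(1+nu))
G = 78 / (2*(1+0.35)) = 28.8889 GPa = 2.88889e+10 Pa
Step 2: E_line = G*b^2/2
b = 0.392 nm = 3.92e-10 m
E_line = 0.5 * 2.88889e+10 * (3.92e-10)^2 = 2.22e-09 J/m


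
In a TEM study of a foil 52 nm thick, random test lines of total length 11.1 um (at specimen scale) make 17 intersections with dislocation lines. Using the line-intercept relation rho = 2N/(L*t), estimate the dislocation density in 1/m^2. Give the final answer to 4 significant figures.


rho = 2N / (L * t)
L = 11.1 um = 1.11e-05 m, t = 52 nm = 5.2e-08 m
rho = 2 * 17 / (1.11e-05 * 5.2e-08)
rho = 5.891e+13 1/m^2


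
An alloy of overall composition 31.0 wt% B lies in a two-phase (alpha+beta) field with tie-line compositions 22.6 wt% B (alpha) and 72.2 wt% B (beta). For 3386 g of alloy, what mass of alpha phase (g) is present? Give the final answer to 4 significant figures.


f_alpha = (C_beta - C0) / (C_beta - C_alpha)
f_alpha = (72.2 - 31.0) / (72.2 - 22.6) = 0.830645
m_alpha = f_alpha * m_total = 0.830645 * 3386 = 2813 g


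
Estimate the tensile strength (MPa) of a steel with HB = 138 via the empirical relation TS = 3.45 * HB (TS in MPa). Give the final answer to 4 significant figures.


TS (MPa) = 3.45 * HB
TS = 3.45 * 138
TS = 476.1 MPa


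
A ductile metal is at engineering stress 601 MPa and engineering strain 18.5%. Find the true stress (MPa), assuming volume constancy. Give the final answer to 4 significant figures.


sigma_true = sigma_eng * (1 + epsilon_eng)
sigma_true = 601 * (1 + 0.185)
sigma_true = 712.2 MPa


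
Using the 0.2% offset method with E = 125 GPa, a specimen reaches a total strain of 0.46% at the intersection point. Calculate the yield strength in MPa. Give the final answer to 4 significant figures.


Offset strain = 0.002
Elastic strain at yield = total_strain - offset = 4.6e-03 - 0.002 = 2.6e-03
sigma_y = E * elastic_strain = 125000 * 2.6e-03
sigma_y = 325 MPa


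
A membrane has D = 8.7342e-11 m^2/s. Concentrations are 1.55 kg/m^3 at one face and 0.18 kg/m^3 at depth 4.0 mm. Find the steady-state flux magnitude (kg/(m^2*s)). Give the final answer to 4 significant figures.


J = -D * (dC/dx) = D * (C1 - C2) / dx
J = 8.7342e-11 * (1.55 - 0.18) / 4e-03
J = 2.991e-08 kg/(m^2*s)


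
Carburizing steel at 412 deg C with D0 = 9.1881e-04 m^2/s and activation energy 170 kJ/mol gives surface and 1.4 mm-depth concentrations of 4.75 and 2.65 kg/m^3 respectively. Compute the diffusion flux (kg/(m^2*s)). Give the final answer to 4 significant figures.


Step 1: D = D0 * exp(-Qd/(R*T))
T = 412 + 273.15 = 685.15 K
D = 9.1881e-04 * exp(-170e3 / (8.314 * 685.15)) = 1.0052e-16 m^2/s
Step 2: J = D * (C1 - C2) / dx
J = 1.0052e-16 * (4.75 - 2.65) / 1.4e-03
J = 1.508e-13 kg/(m^2*s)


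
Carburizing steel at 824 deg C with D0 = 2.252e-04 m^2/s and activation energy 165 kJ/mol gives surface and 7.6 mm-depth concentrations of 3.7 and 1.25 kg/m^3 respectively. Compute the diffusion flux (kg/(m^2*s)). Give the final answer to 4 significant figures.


Step 1: D = D0 * exp(-Qd/(R*T))
T = 824 + 273.15 = 1097.15 K
D = 2.252e-04 * exp(-165e3 / (8.314 * 1097.15)) = 3.1386e-12 m^2/s
Step 2: J = D * (C1 - C2) / dx
J = 3.1386e-12 * (3.7 - 1.25) / 7.6e-03
J = 1.012e-09 kg/(m^2*s)


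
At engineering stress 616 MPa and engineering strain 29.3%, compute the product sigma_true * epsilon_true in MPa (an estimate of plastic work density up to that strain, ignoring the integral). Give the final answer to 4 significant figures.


sigma_true = sigma_eng * (1 + epsilon_eng)
sigma_true = 616 * (1 + 0.293) = 796.488 MPa
epsilon_true = ln(1 + epsilon_eng)
epsilon_true = ln(1 + 0.293) = 0.256965
sigma_true * epsilon_true = 796.488 * 0.256965 = 204.7 MPa


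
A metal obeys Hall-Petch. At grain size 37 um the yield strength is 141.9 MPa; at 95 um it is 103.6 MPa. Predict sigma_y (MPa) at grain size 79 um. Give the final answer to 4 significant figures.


sigma_y = sigma0 + k / sqrt(d)
1/sqrt(d1) = 1/sqrt(3.7e-05) = 164.399;  1/sqrt(d2) = 102.598
k = (sigma1 - sigma2) / (1/sqrt(d1) - 1/sqrt(d2)) = (141.9 - 103.6) / (164.399 - 102.598) = 0.61973 MPa*m^0.5
sigma0 = sigma1 - k/sqrt(d1) = 141.9 - 0.61973*164.399 = 40.0171 MPa
sigma_y(d3) = 40.0171 + 0.61973 / sqrt(7.9e-05) = 109.7 MPa


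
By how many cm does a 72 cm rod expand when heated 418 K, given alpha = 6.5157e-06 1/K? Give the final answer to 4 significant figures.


dL = L0 * alpha * dT
dL = 72 * 6.5157e-06 * 418
dL = 0.1961 cm


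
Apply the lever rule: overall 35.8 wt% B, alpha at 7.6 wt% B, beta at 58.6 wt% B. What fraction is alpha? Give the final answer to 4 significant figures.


f_alpha = (C_beta - C0) / (C_beta - C_alpha)
f_alpha = (58.6 - 35.8) / (58.6 - 7.6)
f_alpha = 0.4471


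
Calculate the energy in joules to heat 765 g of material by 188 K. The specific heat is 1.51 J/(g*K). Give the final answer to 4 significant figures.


Q = m * cp * dT
Q = 765 * 1.51 * 188
Q = 217200 J


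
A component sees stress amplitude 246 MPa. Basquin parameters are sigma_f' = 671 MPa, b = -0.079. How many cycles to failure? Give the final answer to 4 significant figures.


sigma_a = sigma_f' * (2*Nf)^b
2*Nf = (sigma_a / sigma_f')^(1/b)
2*Nf = (246 / 671)^(1/-0.079)
2*Nf = 328319
Nf = 164200 cycles


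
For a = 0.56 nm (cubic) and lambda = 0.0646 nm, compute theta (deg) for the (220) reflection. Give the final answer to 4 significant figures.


d = a / sqrt(h^2+k^2+l^2)
d = 0.56 / sqrt(8) = 0.19799 nm
lambda = 2*d*sin(theta)  =>  sin(theta) = lambda / (2*d)
sin(theta) = 0.0646 / (2 * 0.19799) = 0.16314
theta = 9.389 deg


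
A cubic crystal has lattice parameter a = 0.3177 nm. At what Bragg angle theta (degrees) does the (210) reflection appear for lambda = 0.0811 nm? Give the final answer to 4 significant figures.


d = a / sqrt(h^2+k^2+l^2)
d = 0.3177 / sqrt(5) = 0.14208 nm
lambda = 2*d*sin(theta)  =>  sin(theta) = lambda / (2*d)
sin(theta) = 0.0811 / (2 * 0.14208) = 0.285403
theta = 16.58 deg


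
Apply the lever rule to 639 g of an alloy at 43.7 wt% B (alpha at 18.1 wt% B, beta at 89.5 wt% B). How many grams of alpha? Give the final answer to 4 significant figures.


f_alpha = (C_beta - C0) / (C_beta - C_alpha)
f_alpha = (89.5 - 43.7) / (89.5 - 18.1) = 0.641457
m_alpha = f_alpha * m_total = 0.641457 * 639 = 409.9 g


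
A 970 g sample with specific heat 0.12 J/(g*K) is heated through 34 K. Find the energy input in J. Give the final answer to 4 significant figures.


Q = m * cp * dT
Q = 970 * 0.12 * 34
Q = 3958 J


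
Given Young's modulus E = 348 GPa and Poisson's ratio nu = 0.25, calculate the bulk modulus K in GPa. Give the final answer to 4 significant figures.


K = E / (3*(1-2*nu))
K = 348 / (3*(1-2*0.25))
K = 232 GPa


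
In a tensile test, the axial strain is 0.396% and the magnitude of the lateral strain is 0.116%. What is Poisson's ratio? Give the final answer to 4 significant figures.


nu = -epsilon_lat / epsilon_axial
Lateral strain is contraction (negative), so using magnitudes:
nu = 0.116 / 0.396
nu = 0.2929


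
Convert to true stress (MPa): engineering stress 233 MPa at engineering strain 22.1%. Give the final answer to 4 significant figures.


sigma_true = sigma_eng * (1 + epsilon_eng)
sigma_true = 233 * (1 + 0.221)
sigma_true = 284.5 MPa


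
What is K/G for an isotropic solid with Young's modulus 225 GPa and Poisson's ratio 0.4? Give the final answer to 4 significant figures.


G = E / (2*(1+nu))
G = 225 / (2*(1+0.4)) = 80.3571 GPa
K = E / (3*(1-2*nu))
K = 225 / (3*(1-2*0.4)) = 375 GPa
K/G = 375 / 80.3571 = 4.667


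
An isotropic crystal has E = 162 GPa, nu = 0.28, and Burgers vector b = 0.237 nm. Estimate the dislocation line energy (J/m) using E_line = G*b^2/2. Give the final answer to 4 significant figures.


Step 1: G = E / (2*(1+nu))
G = 162 / (2*(1+0.28)) = 63.2813 GPa = 6.32813e+10 Pa
Step 2: E_line = G*b^2/2
b = 0.237 nm = 2.37e-10 m
E_line = 0.5 * 6.32813e+10 * (2.37e-10)^2 = 1.777e-09 J/m


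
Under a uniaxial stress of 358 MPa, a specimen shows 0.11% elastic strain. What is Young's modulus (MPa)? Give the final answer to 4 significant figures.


E = sigma / epsilon
epsilon = 0.11% = 1.1e-03
E = 358 / 1.1e-03
E = 325500 MPa


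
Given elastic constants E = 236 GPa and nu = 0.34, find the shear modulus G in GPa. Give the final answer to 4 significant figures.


G = E / (2*(1+nu))
G = 236 / (2*(1+0.34))
G = 88.06 GPa


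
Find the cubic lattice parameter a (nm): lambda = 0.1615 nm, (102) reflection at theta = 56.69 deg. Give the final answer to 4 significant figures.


d = lambda / (2*sin(theta))
d = 0.1615 / (2*sin(56.69 deg))
d = 0.0966243 nm
a = d * sqrt(h^2+k^2+l^2) = 0.0966243 * sqrt(5)
a = 0.2161 nm


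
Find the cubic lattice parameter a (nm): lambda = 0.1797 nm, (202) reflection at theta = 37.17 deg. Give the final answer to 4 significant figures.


d = lambda / (2*sin(theta))
d = 0.1797 / (2*sin(37.17 deg))
d = 0.148713 nm
a = d * sqrt(h^2+k^2+l^2) = 0.148713 * sqrt(8)
a = 0.4206 nm


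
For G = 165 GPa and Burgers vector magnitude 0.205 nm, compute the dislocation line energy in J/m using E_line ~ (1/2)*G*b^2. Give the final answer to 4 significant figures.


E = G*b^2/2
b = 0.205 nm = 2.05e-10 m
G = 165 GPa = 1.65e+11 Pa
E = 0.5 * 1.65e+11 * (2.05e-10)^2
E = 3.467e-09 J/m


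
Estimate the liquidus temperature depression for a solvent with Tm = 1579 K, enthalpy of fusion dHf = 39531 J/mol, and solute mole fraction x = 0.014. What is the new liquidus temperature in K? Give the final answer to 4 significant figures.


dT = R*Tm^2*x / dHf
dT = 8.314 * 1579^2 * 0.014 / 39531
dT = 7.34116 K
T_new = 1579 - 7.34116 = 1572 K


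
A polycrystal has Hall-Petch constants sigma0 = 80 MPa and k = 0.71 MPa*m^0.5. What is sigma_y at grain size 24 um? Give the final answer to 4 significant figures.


sigma_y = sigma0 + k / sqrt(d)
d = 24 um = 2.4e-05 m
sigma_y = 80 + 0.71 / sqrt(2.4e-05)
sigma_y = 224.9 MPa


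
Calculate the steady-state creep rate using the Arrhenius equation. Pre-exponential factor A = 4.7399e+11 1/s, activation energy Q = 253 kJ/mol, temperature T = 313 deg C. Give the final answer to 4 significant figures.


rate = A * exp(-Q / (R*T))
T = 313 + 273.15 = 586.15 K
rate = 4.7399e+11 * exp(-253e3 / (8.314 * 586.15))
rate = 1.346e-11 1/s


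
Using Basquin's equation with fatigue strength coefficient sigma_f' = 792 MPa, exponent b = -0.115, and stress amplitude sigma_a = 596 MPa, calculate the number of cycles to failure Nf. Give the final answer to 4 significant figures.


sigma_a = sigma_f' * (2*Nf)^b
2*Nf = (sigma_a / sigma_f')^(1/b)
2*Nf = (596 / 792)^(1/-0.115)
2*Nf = 11.8503
Nf = 5.925 cycles


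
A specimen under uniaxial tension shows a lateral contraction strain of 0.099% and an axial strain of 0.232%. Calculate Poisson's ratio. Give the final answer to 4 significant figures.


nu = -epsilon_lat / epsilon_axial
Lateral strain is contraction (negative), so using magnitudes:
nu = 0.099 / 0.232
nu = 0.4267


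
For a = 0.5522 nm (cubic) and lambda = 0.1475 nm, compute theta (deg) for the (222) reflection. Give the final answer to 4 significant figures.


d = a / sqrt(h^2+k^2+l^2)
d = 0.5522 / sqrt(12) = 0.159406 nm
lambda = 2*d*sin(theta)  =>  sin(theta) = lambda / (2*d)
sin(theta) = 0.1475 / (2 * 0.159406) = 0.462654
theta = 27.56 deg


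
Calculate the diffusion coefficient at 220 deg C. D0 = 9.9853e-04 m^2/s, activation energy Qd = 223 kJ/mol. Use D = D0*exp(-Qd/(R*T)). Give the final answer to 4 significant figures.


D = D0 * exp(-Qd / (R*T))
T = 493.15 K
D = 9.9853e-04 * exp(-223e3 / (8.314 * 493.15))
D = 2.389e-27 m^2/s


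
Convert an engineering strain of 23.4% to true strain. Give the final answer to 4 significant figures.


epsilon_true = ln(1 + epsilon_eng)
epsilon_true = ln(1 + 0.234)
epsilon_true = 0.2103


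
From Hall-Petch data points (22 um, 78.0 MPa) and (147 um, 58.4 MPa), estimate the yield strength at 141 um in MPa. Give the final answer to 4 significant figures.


sigma_y = sigma0 + k / sqrt(d)
1/sqrt(d1) = 1/sqrt(2.2e-05) = 213.201;  1/sqrt(d2) = 82.4786
k = (sigma1 - sigma2) / (1/sqrt(d1) - 1/sqrt(d2)) = (78.0 - 58.4) / (213.201 - 82.4786) = 0.149936 MPa*m^0.5
sigma0 = sigma1 - k/sqrt(d1) = 78.0 - 0.149936*213.201 = 46.0335 MPa
sigma_y(d3) = 46.0335 + 0.149936 / sqrt(1.41e-04) = 58.66 MPa


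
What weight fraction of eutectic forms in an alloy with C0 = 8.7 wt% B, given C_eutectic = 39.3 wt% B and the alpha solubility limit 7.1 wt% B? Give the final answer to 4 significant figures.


f_primary = (C_e - C0) / (C_e - C_alpha_max)
f_primary = (39.3 - 8.7) / (39.3 - 7.1)
f_primary = 0.950311
f_eutectic = 1 - 0.950311 = 0.04969


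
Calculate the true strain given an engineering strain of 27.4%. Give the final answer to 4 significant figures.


epsilon_true = ln(1 + epsilon_eng)
epsilon_true = ln(1 + 0.274)
epsilon_true = 0.2422


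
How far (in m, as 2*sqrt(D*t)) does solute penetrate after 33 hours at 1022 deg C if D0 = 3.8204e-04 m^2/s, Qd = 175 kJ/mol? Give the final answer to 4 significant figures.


Step 1: D = D0 * exp(-Qd/(R*T))
T = 1295.15 K
D = 3.8204e-04 * exp(-175e3 / (8.314 * 1295.15)) = 3.34146e-11 m^2/s
Step 2: L = 2*sqrt(D*t)
t = 33 h = 118800 s
L = 2*sqrt(3.34146e-11 * 118800) = 3.985e-03 m


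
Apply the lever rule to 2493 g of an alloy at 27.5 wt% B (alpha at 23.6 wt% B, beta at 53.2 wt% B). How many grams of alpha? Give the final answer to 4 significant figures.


f_alpha = (C_beta - C0) / (C_beta - C_alpha)
f_alpha = (53.2 - 27.5) / (53.2 - 23.6) = 0.868243
m_alpha = f_alpha * m_total = 0.868243 * 2493 = 2165 g


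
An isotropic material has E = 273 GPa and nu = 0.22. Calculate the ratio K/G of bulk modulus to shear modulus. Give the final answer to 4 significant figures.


G = E / (2*(1+nu))
G = 273 / (2*(1+0.22)) = 111.885 GPa
K = E / (3*(1-2*nu))
K = 273 / (3*(1-2*0.22)) = 162.5 GPa
K/G = 162.5 / 111.885 = 1.452


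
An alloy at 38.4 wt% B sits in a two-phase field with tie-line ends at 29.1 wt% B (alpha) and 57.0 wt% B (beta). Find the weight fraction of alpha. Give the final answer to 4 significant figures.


f_alpha = (C_beta - C0) / (C_beta - C_alpha)
f_alpha = (57.0 - 38.4) / (57.0 - 29.1)
f_alpha = 0.6667


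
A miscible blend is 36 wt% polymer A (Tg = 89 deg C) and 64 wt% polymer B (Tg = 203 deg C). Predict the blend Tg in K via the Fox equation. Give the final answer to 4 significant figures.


1/Tg = w1/Tg1 + w2/Tg2 (in Kelvin)
Tg1 = 362.15 K, Tg2 = 476.15 K
1/Tg = 0.36/362.15 + 0.64/476.15
Tg = 427.7 K


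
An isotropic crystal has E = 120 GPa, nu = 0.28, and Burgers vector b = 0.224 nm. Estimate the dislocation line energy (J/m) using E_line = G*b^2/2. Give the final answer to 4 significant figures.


Step 1: G = E / (2*(1+nu))
G = 120 / (2*(1+0.28)) = 46.875 GPa = 4.6875e+10 Pa
Step 2: E_line = G*b^2/2
b = 0.224 nm = 2.24e-10 m
E_line = 0.5 * 4.6875e+10 * (2.24e-10)^2 = 1.176e-09 J/m


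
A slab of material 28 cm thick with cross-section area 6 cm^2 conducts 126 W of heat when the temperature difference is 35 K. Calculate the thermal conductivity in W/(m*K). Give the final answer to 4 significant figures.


k = Q*L / (A*dT)
L = 0.28 m, A = 6e-04 m^2
k = 126 * 0.28 / (6e-04 * 35)
k = 1680 W/(m*K)


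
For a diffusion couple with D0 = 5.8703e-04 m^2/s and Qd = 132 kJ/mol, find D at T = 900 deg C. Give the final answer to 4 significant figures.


D = D0 * exp(-Qd / (R*T))
T = 1173.15 K
D = 5.8703e-04 * exp(-132e3 / (8.314 * 1173.15))
D = 7.783e-10 m^2/s


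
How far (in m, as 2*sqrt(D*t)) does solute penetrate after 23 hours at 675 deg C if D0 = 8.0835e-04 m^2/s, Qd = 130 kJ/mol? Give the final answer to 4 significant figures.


Step 1: D = D0 * exp(-Qd/(R*T))
T = 948.15 K
D = 8.0835e-04 * exp(-130e3 / (8.314 * 948.15)) = 5.56539e-11 m^2/s
Step 2: L = 2*sqrt(D*t)
t = 23 h = 82800 s
L = 2*sqrt(5.56539e-11 * 82800) = 4.293e-03 m


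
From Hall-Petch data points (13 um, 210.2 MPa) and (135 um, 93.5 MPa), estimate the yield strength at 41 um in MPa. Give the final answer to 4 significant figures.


sigma_y = sigma0 + k / sqrt(d)
1/sqrt(d1) = 1/sqrt(1.3e-05) = 277.35;  1/sqrt(d2) = 86.0663
k = (sigma1 - sigma2) / (1/sqrt(d1) - 1/sqrt(d2)) = (210.2 - 93.5) / (277.35 - 86.0663) = 0.610088 MPa*m^0.5
sigma0 = sigma1 - k/sqrt(d1) = 210.2 - 0.610088*277.35 = 40.992 MPa
sigma_y(d3) = 40.992 + 0.610088 / sqrt(4.1e-05) = 136.3 MPa


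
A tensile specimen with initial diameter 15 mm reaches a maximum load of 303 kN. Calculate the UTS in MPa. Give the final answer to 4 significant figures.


A0 = pi*(d/2)^2 = pi*(15/2)^2 = 176.715 mm^2
UTS = F_max / A0 = 303*1000 / 176.715
UTS = 1715 MPa


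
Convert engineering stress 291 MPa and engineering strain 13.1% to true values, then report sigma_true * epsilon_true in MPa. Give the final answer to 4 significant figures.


sigma_true = sigma_eng * (1 + epsilon_eng)
sigma_true = 291 * (1 + 0.131) = 329.121 MPa
epsilon_true = ln(1 + epsilon_eng)
epsilon_true = ln(1 + 0.131) = 0.123102
sigma_true * epsilon_true = 329.121 * 0.123102 = 40.52 MPa


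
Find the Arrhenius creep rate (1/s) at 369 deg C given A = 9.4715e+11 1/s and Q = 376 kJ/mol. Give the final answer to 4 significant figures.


rate = A * exp(-Q / (R*T))
T = 369 + 273.15 = 642.15 K
rate = 9.4715e+11 * exp(-376e3 / (8.314 * 642.15))
rate = 2.456e-19 1/s


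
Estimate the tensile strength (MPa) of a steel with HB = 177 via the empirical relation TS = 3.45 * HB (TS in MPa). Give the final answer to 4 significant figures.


TS (MPa) = 3.45 * HB
TS = 3.45 * 177
TS = 610.7 MPa


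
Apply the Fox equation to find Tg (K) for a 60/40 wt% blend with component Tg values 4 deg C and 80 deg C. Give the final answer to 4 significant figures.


1/Tg = w1/Tg1 + w2/Tg2 (in Kelvin)
Tg1 = 277.15 K, Tg2 = 353.15 K
1/Tg = 0.6/277.15 + 0.4/353.15
Tg = 303.3 K


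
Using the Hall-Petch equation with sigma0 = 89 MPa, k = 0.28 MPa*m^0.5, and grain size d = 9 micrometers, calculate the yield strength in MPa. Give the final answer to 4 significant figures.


sigma_y = sigma0 + k / sqrt(d)
d = 9 um = 9e-06 m
sigma_y = 89 + 0.28 / sqrt(9e-06)
sigma_y = 182.3 MPa


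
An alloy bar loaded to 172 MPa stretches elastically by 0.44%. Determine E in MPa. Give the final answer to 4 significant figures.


E = sigma / epsilon
epsilon = 0.44% = 4.4e-03
E = 172 / 4.4e-03
E = 39090 MPa


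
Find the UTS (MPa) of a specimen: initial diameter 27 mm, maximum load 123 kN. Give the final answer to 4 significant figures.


A0 = pi*(d/2)^2 = pi*(27/2)^2 = 572.555 mm^2
UTS = F_max / A0 = 123*1000 / 572.555
UTS = 214.8 MPa


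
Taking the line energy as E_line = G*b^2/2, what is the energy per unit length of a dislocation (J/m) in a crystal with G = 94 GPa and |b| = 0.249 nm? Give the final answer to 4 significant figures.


E = G*b^2/2
b = 0.249 nm = 2.49e-10 m
G = 94 GPa = 9.4e+10 Pa
E = 0.5 * 9.4e+10 * (2.49e-10)^2
E = 2.914e-09 J/m


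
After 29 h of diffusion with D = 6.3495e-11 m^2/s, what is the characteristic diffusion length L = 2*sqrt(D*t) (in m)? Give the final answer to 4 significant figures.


t = 29 hr = 104400 s
Diffusion length = 2*sqrt(D*t)
= 2*sqrt(6.3495e-11 * 104400)
= 5.149e-03 m


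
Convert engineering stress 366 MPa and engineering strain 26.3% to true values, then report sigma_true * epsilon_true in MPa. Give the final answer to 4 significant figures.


sigma_true = sigma_eng * (1 + epsilon_eng)
sigma_true = 366 * (1 + 0.263) = 462.258 MPa
epsilon_true = ln(1 + epsilon_eng)
epsilon_true = ln(1 + 0.263) = 0.23349
sigma_true * epsilon_true = 462.258 * 0.23349 = 107.9 MPa


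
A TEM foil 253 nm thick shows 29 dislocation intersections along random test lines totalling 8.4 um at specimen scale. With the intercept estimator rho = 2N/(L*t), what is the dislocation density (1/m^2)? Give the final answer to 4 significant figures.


rho = 2N / (L * t)
L = 8.4 um = 8.4e-06 m, t = 253 nm = 2.53e-07 m
rho = 2 * 29 / (8.4e-06 * 2.53e-07)
rho = 2.729e+13 1/m^2


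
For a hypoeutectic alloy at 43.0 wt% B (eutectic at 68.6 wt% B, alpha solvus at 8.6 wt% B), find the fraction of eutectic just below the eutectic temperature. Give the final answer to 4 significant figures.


f_primary = (C_e - C0) / (C_e - C_alpha_max)
f_primary = (68.6 - 43.0) / (68.6 - 8.6)
f_primary = 0.426667
f_eutectic = 1 - 0.426667 = 0.5733


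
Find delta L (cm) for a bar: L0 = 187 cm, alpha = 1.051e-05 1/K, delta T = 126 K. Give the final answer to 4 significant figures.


dL = L0 * alpha * dT
dL = 187 * 1.051e-05 * 126
dL = 0.2476 cm


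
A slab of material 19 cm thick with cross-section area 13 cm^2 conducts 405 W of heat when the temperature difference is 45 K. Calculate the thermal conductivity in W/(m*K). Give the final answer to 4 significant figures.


k = Q*L / (A*dT)
L = 0.19 m, A = 1.3e-03 m^2
k = 405 * 0.19 / (1.3e-03 * 45)
k = 1315 W/(m*K)


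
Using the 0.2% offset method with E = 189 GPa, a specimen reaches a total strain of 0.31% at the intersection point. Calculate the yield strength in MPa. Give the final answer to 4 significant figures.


Offset strain = 0.002
Elastic strain at yield = total_strain - offset = 3.1e-03 - 0.002 = 1.1e-03
sigma_y = E * elastic_strain = 189000 * 1.1e-03
sigma_y = 207.9 MPa


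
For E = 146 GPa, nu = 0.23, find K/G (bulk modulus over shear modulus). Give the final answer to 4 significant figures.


G = E / (2*(1+nu))
G = 146 / (2*(1+0.23)) = 59.3496 GPa
K = E / (3*(1-2*nu))
K = 146 / (3*(1-2*0.23)) = 90.1235 GPa
K/G = 90.1235 / 59.3496 = 1.519


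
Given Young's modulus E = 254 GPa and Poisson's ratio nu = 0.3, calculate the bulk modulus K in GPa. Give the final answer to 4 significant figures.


K = E / (3*(1-2*nu))
K = 254 / (3*(1-2*0.3))
K = 211.7 GPa


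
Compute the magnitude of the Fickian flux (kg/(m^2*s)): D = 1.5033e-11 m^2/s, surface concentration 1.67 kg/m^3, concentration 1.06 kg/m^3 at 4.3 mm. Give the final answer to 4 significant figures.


J = -D * (dC/dx) = D * (C1 - C2) / dx
J = 1.5033e-11 * (1.67 - 1.06) / 4.3e-03
J = 2.133e-09 kg/(m^2*s)


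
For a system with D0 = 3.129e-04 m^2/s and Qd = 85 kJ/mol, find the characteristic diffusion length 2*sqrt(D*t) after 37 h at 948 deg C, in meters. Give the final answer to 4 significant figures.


Step 1: D = D0 * exp(-Qd/(R*T))
T = 1221.15 K
D = 3.129e-04 * exp(-85e3 / (8.314 * 1221.15)) = 7.2344e-08 m^2/s
Step 2: L = 2*sqrt(D*t)
t = 37 h = 133200 s
L = 2*sqrt(7.2344e-08 * 133200) = 0.1963 m


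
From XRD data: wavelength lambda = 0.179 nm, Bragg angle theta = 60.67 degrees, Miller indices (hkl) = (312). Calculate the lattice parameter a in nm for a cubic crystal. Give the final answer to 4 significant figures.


d = lambda / (2*sin(theta))
d = 0.179 / (2*sin(60.67 deg))
d = 0.10266 nm
a = d * sqrt(h^2+k^2+l^2) = 0.10266 * sqrt(14)
a = 0.3841 nm


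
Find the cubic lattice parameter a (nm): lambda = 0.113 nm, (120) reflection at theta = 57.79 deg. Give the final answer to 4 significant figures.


d = lambda / (2*sin(theta))
d = 0.113 / (2*sin(57.79 deg))
d = 0.066777 nm
a = d * sqrt(h^2+k^2+l^2) = 0.066777 * sqrt(5)
a = 0.1493 nm


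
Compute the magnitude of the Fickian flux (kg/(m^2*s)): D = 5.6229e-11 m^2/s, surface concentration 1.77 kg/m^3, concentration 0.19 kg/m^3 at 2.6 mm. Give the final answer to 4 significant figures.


J = -D * (dC/dx) = D * (C1 - C2) / dx
J = 5.6229e-11 * (1.77 - 0.19) / 2.6e-03
J = 3.417e-08 kg/(m^2*s)


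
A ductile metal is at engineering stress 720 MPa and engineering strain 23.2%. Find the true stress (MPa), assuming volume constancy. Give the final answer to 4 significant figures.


sigma_true = sigma_eng * (1 + epsilon_eng)
sigma_true = 720 * (1 + 0.232)
sigma_true = 887 MPa


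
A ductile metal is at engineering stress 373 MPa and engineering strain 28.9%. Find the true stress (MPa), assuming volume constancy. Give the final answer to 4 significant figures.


sigma_true = sigma_eng * (1 + epsilon_eng)
sigma_true = 373 * (1 + 0.289)
sigma_true = 480.8 MPa


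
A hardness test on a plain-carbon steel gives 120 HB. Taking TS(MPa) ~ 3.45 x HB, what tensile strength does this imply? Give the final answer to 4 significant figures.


TS (MPa) = 3.45 * HB
TS = 3.45 * 120
TS = 414 MPa


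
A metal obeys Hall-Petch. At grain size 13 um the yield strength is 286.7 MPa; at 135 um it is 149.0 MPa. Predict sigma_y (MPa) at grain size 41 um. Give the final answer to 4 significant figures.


sigma_y = sigma0 + k / sqrt(d)
1/sqrt(d1) = 1/sqrt(1.3e-05) = 277.35;  1/sqrt(d2) = 86.0663
k = (sigma1 - sigma2) / (1/sqrt(d1) - 1/sqrt(d2)) = (286.7 - 149.0) / (277.35 - 86.0663) = 0.719873 MPa*m^0.5
sigma0 = sigma1 - k/sqrt(d1) = 286.7 - 0.719873*277.35 = 87.0432 MPa
sigma_y(d3) = 87.0432 + 0.719873 / sqrt(4.1e-05) = 199.5 MPa


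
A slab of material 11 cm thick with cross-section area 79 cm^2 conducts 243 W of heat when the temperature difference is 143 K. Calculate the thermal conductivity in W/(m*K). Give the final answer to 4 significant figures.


k = Q*L / (A*dT)
L = 0.11 m, A = 7.9e-03 m^2
k = 243 * 0.11 / (7.9e-03 * 143)
k = 23.66 W/(m*K)


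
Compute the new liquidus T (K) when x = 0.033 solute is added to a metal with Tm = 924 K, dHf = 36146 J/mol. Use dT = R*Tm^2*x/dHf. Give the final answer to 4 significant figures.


dT = R*Tm^2*x / dHf
dT = 8.314 * 924^2 * 0.033 / 36146
dT = 6.48049 K
T_new = 924 - 6.48049 = 917.5 K


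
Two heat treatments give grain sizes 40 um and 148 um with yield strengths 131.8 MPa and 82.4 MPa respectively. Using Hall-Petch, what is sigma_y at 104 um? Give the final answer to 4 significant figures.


sigma_y = sigma0 + k / sqrt(d)
1/sqrt(d1) = 1/sqrt(4e-05) = 158.114;  1/sqrt(d2) = 82.1995
k = (sigma1 - sigma2) / (1/sqrt(d1) - 1/sqrt(d2)) = (131.8 - 82.4) / (158.114 - 82.1995) = 0.650733 MPa*m^0.5
sigma0 = sigma1 - k/sqrt(d1) = 131.8 - 0.650733*158.114 = 28.9101 MPa
sigma_y(d3) = 28.9101 + 0.650733 / sqrt(1.04e-04) = 92.72 MPa


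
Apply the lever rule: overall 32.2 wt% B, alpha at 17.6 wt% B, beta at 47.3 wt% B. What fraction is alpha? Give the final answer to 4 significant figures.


f_alpha = (C_beta - C0) / (C_beta - C_alpha)
f_alpha = (47.3 - 32.2) / (47.3 - 17.6)
f_alpha = 0.5084


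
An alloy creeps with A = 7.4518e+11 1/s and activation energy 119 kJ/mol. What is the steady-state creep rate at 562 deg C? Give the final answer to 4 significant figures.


rate = A * exp(-Q / (R*T))
T = 562 + 273.15 = 835.15 K
rate = 7.4518e+11 * exp(-119e3 / (8.314 * 835.15))
rate = 26860 1/s


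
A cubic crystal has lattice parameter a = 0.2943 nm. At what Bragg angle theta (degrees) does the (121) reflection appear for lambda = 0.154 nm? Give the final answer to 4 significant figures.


d = a / sqrt(h^2+k^2+l^2)
d = 0.2943 / sqrt(6) = 0.120147 nm
lambda = 2*d*sin(theta)  =>  sin(theta) = lambda / (2*d)
sin(theta) = 0.154 / (2 * 0.120147) = 0.640879
theta = 39.86 deg
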